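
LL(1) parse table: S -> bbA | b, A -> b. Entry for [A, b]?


For [A, b]: 'b' ∈ FIRST(b)
Entry: A -> b


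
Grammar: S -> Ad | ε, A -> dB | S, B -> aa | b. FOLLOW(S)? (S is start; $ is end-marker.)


$ ∈ FOLLOW(S). For each A -> αBβ: add FIRST(β)\{ε} to FOLLOW(B); if β nullable, add FOLLOW(A).
FOLLOW(S) = {$, d}


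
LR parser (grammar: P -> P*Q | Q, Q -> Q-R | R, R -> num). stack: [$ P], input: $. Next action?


start symbol P on stack, input exhausted
Action: accept


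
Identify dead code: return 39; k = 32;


statement follows a return and is unreachable
Dead: 'k = 32'


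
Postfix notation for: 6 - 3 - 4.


Left to right (same or higher precedence on left)
Postfix: 6 3 - 4 -


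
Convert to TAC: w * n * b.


Break into single-operator statements:
t1 = w * n
t2 = t1 * b


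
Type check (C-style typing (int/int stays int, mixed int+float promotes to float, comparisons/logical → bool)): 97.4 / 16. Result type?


Operand types: float / int
Rule: mixed int/float promotes to float; int/int stays int
Result type: float


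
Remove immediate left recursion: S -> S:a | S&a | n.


Left-recursive alternatives: S:a, S&a; non-recursive: n
Introduce S': S -> nS', S' -> :aS' | &aS' | ε


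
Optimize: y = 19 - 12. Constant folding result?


19 - 12 = 7 at compile time
Optimized: y = 7


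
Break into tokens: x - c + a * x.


Scan left to right, longest-match per lexeme
Tokens: ID(x), OP(-), ID(c), OP(+), ID(a), OP(*), ID(x)


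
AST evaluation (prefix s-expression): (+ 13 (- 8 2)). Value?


Evaluate inner: (- 8 2) = 6
Evaluate root: (+ 13 6) = 19
Result: 19


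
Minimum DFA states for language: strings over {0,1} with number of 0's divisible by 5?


Track (count of 0) mod 5: states 0..4, accept at 0
Minimal DFA: 5 states


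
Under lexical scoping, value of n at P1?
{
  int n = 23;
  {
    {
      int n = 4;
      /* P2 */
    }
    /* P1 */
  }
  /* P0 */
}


P1's block does not declare n; resolves to the enclosing declaration at depth 0
n = 23


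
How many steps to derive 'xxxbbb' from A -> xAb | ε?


Derivation: A => xAb => xxAbb => xxxAbbb => xxxbbb
Steps: 4


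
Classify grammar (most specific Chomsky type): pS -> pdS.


LHS has context (more than one symbol) and |LHS| ≤ |RHS|
Classification: Type 1 (Context-Sensitive)


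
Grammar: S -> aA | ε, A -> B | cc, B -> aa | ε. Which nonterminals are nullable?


A nonterminal is nullable iff some alternative derives ε (directly, or every symbol in it is nullable)
Nullable: {A, B, S}


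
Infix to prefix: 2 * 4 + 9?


left-to-right (same/higher precedence on left): tree is (+ (* 2 4) 9)
Prefix: + * 2 4 9


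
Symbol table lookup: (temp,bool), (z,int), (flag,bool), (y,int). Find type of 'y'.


Lookup 'y' → type int


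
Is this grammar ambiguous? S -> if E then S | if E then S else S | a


dangling else: 'if E then if E then a else a' parses two ways
Ambiguous


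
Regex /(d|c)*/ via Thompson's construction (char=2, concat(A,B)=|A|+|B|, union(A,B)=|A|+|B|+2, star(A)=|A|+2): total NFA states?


Syntax tree has 2 char leaf(s), 1 union(s), 1 star(s)
chars contribute 2×2 = 4; each union adds +2; each star adds +2
Total: 4 + 2 + 2 = 8 states


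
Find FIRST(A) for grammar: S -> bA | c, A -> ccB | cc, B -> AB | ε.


Per alternative of A: FIRST(ccB) = {c}; FIRST(cc) = {c}
FIRST(A) = {c}


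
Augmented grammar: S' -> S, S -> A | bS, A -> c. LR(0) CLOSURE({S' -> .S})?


Start: S' -> .S
For each item with dot before a nonterminal B, add B -> .γ for every B-production
Closure: [S' -> .S, S -> .A, S -> .bS, A -> .c]


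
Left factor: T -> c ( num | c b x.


Common prefix: 'c'
Factored: T -> c T', T' -> ( num | b x


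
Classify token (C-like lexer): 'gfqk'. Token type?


Pattern: letter/underscore followed by alphanumerics, not a keyword
Type: IDENTIFIER


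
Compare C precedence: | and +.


'+' is additive (level 9); '|' is bitwise OR (level 3)
Higher level binds tighter
'+' has higher precedence than '|'


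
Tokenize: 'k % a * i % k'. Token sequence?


Scan left to right, longest-match per lexeme
Tokens: ID(k), OP(%), ID(a), OP(*), ID(i), OP(%), ID(k)


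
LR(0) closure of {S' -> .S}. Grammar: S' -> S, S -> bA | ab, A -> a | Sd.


Start: S' -> .S
For each item with dot before a nonterminal B, add B -> .γ for every B-production
Closure: [S' -> .S, S -> .bA, S -> .ab]


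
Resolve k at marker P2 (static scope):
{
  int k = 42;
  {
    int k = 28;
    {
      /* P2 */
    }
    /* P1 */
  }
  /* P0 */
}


P2's block does not declare k; resolves to the enclosing declaration at depth 1
k = 28


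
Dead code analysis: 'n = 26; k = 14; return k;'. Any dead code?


n is assigned but never read
Dead: 'n = 26'


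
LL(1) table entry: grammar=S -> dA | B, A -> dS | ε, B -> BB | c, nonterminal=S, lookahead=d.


For [S, d]: 'd' ∈ FIRST(dA)
Entry: S -> dA


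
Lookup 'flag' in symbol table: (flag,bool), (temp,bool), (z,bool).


Lookup 'flag' → type bool


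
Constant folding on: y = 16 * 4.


16 * 4 = 64 at compile time
Optimized: y = 64


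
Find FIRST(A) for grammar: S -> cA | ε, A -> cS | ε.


Per alternative of A: FIRST(cS) = {c}; FIRST(ε) = {ε}
FIRST(A) = {c, ε}


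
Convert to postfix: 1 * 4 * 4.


Left to right (same or higher precedence on left)
Postfix: 1 4 * 4 *


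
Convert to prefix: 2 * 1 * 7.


left-to-right (same/higher precedence on left): tree is (* (* 2 1) 7)
Prefix: * * 2 1 7


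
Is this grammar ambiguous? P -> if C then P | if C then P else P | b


dangling else: 'if C then if C then b else b' parses two ways
Ambiguous


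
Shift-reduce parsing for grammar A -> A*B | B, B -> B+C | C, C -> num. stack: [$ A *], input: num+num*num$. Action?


no handle ('A*' is not any RHS); shift 'num'
Action: shift


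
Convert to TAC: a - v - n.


Break into single-operator statements:
t1 = a - v
t2 = t1 - n


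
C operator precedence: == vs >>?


'>>' is shift (level 8); '==' is equality (level 6)
Higher level binds tighter
'>>' has higher precedence than '=='


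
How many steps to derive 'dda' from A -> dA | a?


Derivation: A => dA => ddA => dda
Steps: 3


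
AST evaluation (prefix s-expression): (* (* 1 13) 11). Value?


Evaluate inner: (* 1 13) = 13
Evaluate root: (* 13 11) = 143
Result: 143


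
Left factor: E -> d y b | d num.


Common prefix: 'd'
Factored: E -> d E', E' -> y b | num


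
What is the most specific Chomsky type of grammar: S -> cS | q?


Right-linear: every RHS is a terminal or a terminal followed by one nonterminal
Classification: Type 3 (Regular)


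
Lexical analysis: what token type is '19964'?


Pattern: digits only
Type: INTEGER_LITERAL


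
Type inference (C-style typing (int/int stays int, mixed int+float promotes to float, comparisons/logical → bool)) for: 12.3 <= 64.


Operand types: float <= int
Rule: comparison yields bool
Result type: bool


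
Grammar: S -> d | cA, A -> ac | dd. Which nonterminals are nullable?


A nonterminal is nullable iff some alternative derives ε (directly, or every symbol in it is nullable)
Nullable: {}


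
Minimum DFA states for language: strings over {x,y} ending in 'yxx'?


Track the longest suffix of input matching a prefix of 'yxx': 4 classes (prefixes of length 0..3)
Minimal DFA: 4 states


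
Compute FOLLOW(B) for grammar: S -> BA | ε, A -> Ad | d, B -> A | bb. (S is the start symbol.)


$ ∈ FOLLOW(S). For each A -> αBβ: add FIRST(β)\{ε} to FOLLOW(B); if β nullable, add FOLLOW(A).
FOLLOW(B) = {d}


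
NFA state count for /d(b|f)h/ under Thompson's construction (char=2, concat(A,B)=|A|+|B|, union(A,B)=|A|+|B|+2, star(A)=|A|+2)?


Syntax tree has 4 char leaf(s), 1 union(s), 0 star(s)
chars contribute 4×2 = 8; each union adds +2; each star adds +2
Total: 8 + 2 + 0 = 10 states


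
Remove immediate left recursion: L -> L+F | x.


Left-recursive alternatives: L+F; non-recursive: x
Introduce L': L -> xL', L' -> +FL' | ε


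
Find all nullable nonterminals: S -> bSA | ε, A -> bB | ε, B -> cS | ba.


A nonterminal is nullable iff some alternative derives ε (directly, or every symbol in it is nullable)
Nullable: {A, S}


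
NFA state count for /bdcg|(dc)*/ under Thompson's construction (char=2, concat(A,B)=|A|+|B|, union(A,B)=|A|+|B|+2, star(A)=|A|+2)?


Syntax tree has 6 char leaf(s), 1 union(s), 1 star(s)
chars contribute 6×2 = 12; each union adds +2; each star adds +2
Total: 12 + 2 + 2 = 16 states


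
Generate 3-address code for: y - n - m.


Break into single-operator statements:
t1 = y - n
t2 = t1 - m


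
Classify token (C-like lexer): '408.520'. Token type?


Pattern: digits with a decimal point
Type: FLOAT_LITERAL


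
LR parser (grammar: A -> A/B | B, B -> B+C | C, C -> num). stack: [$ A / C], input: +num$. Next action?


'C' (not preceded by B+) is the handle for B -> C
Action: reduce (B -> C)


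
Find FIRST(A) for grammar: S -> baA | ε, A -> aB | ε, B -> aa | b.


Per alternative of A: FIRST(aB) = {a}; FIRST(ε) = {ε}
FIRST(A) = {a, ε}


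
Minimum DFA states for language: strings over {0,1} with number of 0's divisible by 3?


Track (count of 0) mod 3: states 0..2, accept at 0
Minimal DFA: 3 states


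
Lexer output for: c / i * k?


Scan left to right, longest-match per lexeme
Tokens: ID(c), OP(/), ID(i), OP(*), ID(k)


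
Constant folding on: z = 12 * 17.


12 * 17 = 204 at compile time
Optimized: z = 204


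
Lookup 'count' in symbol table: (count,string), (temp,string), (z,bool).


Lookup 'count' → type string


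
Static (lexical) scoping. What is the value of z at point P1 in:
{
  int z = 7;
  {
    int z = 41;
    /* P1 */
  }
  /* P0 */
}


z declared in the same block as P1
z = 41


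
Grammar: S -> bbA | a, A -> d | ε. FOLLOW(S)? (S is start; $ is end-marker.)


$ ∈ FOLLOW(S). For each A -> αBβ: add FIRST(β)\{ε} to FOLLOW(B); if β nullable, add FOLLOW(A).
FOLLOW(S) = {$}


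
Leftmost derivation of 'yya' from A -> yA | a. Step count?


Derivation: A => yA => yyA => yya
Steps: 3


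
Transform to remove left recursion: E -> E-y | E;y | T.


Left-recursive alternatives: E-y, E;y; non-recursive: T
Introduce E': E -> TE', E' -> -yE' | ;yE' | ε


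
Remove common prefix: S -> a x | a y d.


Common prefix: 'a'
Factored: S -> a S', S' -> x | y d


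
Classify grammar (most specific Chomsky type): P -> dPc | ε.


Single nonterminal LHS, but d^n c^n is not regular
Classification: Type 2 (Context-Free)


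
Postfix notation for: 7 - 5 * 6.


* has higher precedence, evaluate 5*6 first
Postfix: 7 5 6 * -


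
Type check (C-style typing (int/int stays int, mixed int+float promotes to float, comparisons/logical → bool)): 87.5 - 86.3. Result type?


Operand types: float - float
Rule: mixed int/float promotes to float; int/int stays int
Result type: float


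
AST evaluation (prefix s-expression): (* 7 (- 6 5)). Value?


Evaluate inner: (- 6 5) = 1
Evaluate root: (* 7 1) = 7
Result: 7


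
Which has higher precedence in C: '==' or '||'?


'==' is equality (level 6); '||' is logical OR (level 1)
Higher level binds tighter
'==' has higher precedence than '||'


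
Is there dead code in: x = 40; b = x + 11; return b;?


x is read by b's definition; b is returned
No dead code


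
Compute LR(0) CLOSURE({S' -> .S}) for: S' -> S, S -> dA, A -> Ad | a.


Start: S' -> .S
For each item with dot before a nonterminal B, add B -> .γ for every B-production
Closure: [S' -> .S, S -> .dA]


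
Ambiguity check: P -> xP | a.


right-linear, alternatives start with distinct terminals 'x' vs 'a': unique leftmost derivation
Unambiguous


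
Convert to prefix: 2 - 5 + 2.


left-to-right (same/higher precedence on left): tree is (+ (- 2 5) 2)
Prefix: + - 2 5 2


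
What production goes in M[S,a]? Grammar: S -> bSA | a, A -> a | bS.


For [S, a]: 'a' ∈ FIRST(a)
Entry: S -> a


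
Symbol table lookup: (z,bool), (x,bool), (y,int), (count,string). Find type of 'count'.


Lookup 'count' → type string


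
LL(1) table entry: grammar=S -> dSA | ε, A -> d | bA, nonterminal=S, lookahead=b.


For [S, b]: ε is nullable and 'b' ∈ FOLLOW(S)
Entry: S -> ε


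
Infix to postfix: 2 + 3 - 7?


Left to right (same or higher precedence on left)
Postfix: 2 3 + 7 -


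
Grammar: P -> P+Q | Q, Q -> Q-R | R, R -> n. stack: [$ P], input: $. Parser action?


start symbol P on stack, input exhausted
Action: accept


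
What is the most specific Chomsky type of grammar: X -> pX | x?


Right-linear: every RHS is a terminal or a terminal followed by one nonterminal
Classification: Type 3 (Regular)


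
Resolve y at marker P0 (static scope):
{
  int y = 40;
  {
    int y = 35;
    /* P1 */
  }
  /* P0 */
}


y declared in the same block as P0
y = 40


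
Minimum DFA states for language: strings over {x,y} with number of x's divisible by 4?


Track (count of x) mod 4: states 0..3, accept at 0
Minimal DFA: 4 states


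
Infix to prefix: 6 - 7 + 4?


left-to-right (same/higher precedence on left): tree is (+ (- 6 7) 4)
Prefix: + - 6 7 4


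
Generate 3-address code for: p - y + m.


Break into single-operator statements:
t1 = p - y
t2 = t1 + m


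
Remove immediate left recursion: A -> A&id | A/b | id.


Left-recursive alternatives: A&id, A/b; non-recursive: id
Introduce A': A -> idA', A' -> &idA' | /bA' | ε


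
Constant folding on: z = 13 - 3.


13 - 3 = 10 at compile time
Optimized: z = 10


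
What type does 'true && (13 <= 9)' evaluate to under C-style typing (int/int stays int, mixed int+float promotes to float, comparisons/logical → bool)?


Operand types: bool && bool
Rule: logical operators take bool operands and yield bool
Result type: bool


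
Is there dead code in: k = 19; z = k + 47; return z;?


k is read by z's definition; z is returned
No dead code


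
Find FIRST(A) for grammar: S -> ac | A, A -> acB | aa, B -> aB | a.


Per alternative of A: FIRST(acB) = {a}; FIRST(aa) = {a}
FIRST(A) = {a}


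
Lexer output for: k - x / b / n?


Scan left to right, longest-match per lexeme
Tokens: ID(k), OP(-), ID(x), OP(/), ID(b), OP(/), ID(n)


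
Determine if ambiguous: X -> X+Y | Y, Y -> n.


precedence layered via separate nonterminal Y: deterministic
Unambiguous


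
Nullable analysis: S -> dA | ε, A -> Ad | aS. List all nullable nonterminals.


A nonterminal is nullable iff some alternative derives ε (directly, or every symbol in it is nullable)
Nullable: {S}


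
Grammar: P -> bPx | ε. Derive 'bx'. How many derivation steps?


Derivation: P => bPx => bx
Steps: 2


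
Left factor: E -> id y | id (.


Common prefix: 'id'
Factored: E -> id E', E' -> y | (


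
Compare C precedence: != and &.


'!=' is equality (level 6); '&' is bitwise AND (level 5)
Higher level binds tighter
'!=' has higher precedence than '&'


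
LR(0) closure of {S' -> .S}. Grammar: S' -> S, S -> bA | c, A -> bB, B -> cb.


Start: S' -> .S
For each item with dot before a nonterminal B, add B -> .γ for every B-production
Closure: [S' -> .S, S -> .bA, S -> .c]


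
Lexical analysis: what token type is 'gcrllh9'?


Pattern: letter/underscore followed by alphanumerics, not a keyword
Type: IDENTIFIER


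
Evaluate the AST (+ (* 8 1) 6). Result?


Evaluate inner: (* 8 1) = 8
Evaluate root: (+ 8 6) = 14
Result: 14


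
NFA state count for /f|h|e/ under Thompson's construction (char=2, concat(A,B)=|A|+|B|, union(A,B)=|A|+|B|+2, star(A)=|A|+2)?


Syntax tree has 3 char leaf(s), 2 union(s), 0 star(s)
chars contribute 3×2 = 6; each union adds +2; each star adds +2
Total: 6 + 4 + 0 = 10 states


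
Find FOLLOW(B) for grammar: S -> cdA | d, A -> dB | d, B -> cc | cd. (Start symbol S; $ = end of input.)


$ ∈ FOLLOW(S). For each A -> αBβ: add FIRST(β)\{ε} to FOLLOW(B); if β nullable, add FOLLOW(A).
FOLLOW(B) = {$}


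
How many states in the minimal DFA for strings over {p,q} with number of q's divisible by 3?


Track (count of q) mod 3: states 0..2, accept at 0
Minimal DFA: 3 states


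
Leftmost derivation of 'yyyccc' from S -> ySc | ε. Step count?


Derivation: S => ySc => yyScc => yyySccc => yyyccc
Steps: 4


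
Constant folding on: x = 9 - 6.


9 - 6 = 3 at compile time
Optimized: x = 3


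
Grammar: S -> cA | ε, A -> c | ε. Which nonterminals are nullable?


A nonterminal is nullable iff some alternative derives ε (directly, or every symbol in it is nullable)
Nullable: {A, S}


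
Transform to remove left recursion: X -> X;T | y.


Left-recursive alternatives: X;T; non-recursive: y
Introduce X': X -> yX', X' -> ;TX' | ε


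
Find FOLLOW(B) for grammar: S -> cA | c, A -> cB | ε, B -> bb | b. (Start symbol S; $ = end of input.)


$ ∈ FOLLOW(S). For each A -> αBβ: add FIRST(β)\{ε} to FOLLOW(B); if β nullable, add FOLLOW(A).
FOLLOW(B) = {$}


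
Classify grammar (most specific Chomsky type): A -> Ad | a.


Left-linear: every RHS is a terminal or one nonterminal followed by a terminal
Classification: Type 3 (Regular)


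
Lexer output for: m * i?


Scan left to right, longest-match per lexeme
Tokens: ID(m), OP(*), ID(i)


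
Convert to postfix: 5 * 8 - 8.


Left to right (same or higher precedence on left)
Postfix: 5 8 * 8 -


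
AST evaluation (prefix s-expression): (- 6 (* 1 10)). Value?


Evaluate inner: (* 1 10) = 10
Evaluate root: (- 6 10) = -4
Result: -4


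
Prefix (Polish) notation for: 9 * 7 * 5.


left-to-right (same/higher precedence on left): tree is (* (* 9 7) 5)
Prefix: * * 9 7 5


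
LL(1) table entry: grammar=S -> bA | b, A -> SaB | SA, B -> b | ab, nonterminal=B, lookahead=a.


For [B, a]: 'a' ∈ FIRST(ab)
Entry: B -> ab


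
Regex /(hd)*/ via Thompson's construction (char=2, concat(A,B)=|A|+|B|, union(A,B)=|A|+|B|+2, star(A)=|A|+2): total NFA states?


Syntax tree has 2 char leaf(s), 0 union(s), 1 star(s)
chars contribute 2×2 = 4; each union adds +2; each star adds +2
Total: 4 + 0 + 2 = 6 states


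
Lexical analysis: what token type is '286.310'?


Pattern: digits with a decimal point
Type: FLOAT_LITERAL


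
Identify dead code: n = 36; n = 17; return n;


first assignment to n is overwritten before any read
Dead: 'n = 36'


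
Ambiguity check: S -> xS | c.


right-linear, alternatives start with distinct terminals 'x' vs 'c': unique leftmost derivation
Unambiguous


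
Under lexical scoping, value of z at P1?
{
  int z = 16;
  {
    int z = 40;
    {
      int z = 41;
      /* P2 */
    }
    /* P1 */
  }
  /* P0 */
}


z declared in the same block as P1
z = 40


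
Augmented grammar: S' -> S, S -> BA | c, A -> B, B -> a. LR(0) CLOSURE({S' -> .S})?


Start: S' -> .S
For each item with dot before a nonterminal B, add B -> .γ for every B-production
Closure: [S' -> .S, S -> .BA, S -> .c, B -> .a]


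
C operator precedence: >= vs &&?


'>=' is relational (level 7); '&&' is logical AND (level 2)
Higher level binds tighter
'>=' has higher precedence than '&&'


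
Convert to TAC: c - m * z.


Break into single-operator statements:
t1 = m * z
t2 = c - t1


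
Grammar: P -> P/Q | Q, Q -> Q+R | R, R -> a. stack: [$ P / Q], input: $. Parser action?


handle 'P/Q' on top; lookahead ∈ FOLLOW(P) = {/, $}
Action: reduce (P -> P/Q)


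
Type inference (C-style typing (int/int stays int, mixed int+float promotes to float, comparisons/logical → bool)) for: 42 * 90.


Operand types: int * int
Rule: mixed int/float promotes to float; int/int stays int
Result type: int


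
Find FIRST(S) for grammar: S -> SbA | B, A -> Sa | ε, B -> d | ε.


Per alternative of S: FIRST(SbA) = {b, d}; FIRST(B) = {d, ε}
FIRST(S) = {b, d, ε}


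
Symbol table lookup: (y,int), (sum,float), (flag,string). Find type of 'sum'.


Lookup 'sum' → type float


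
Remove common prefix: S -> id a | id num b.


Common prefix: 'id'
Factored: S -> id S', S' -> a | num b


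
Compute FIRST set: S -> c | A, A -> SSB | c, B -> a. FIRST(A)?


Per alternative of A: FIRST(SSB) = {c}; FIRST(c) = {c}
FIRST(A) = {c}


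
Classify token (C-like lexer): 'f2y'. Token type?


Pattern: letter/underscore followed by alphanumerics, not a keyword
Type: IDENTIFIER


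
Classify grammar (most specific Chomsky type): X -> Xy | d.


Left-linear: every RHS is a terminal or one nonterminal followed by a terminal
Classification: Type 3 (Regular)


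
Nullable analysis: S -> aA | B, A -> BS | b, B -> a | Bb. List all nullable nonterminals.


A nonterminal is nullable iff some alternative derives ε (directly, or every symbol in it is nullable)
Nullable: {}


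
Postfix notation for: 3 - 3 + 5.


Left to right (same or higher precedence on left)
Postfix: 3 3 - 5 +


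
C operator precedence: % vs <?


'%' is multiplicative (level 10); '<' is relational (level 7)
Higher level binds tighter
'%' has higher precedence than '<'


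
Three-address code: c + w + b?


Break into single-operator statements:
t1 = c + w
t2 = t1 + b


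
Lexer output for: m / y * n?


Scan left to right, longest-match per lexeme
Tokens: ID(m), OP(/), ID(y), OP(*), ID(n)


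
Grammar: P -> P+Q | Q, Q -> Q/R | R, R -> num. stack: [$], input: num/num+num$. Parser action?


no handle on stack; shift 'num'
Action: shift


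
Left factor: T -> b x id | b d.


Common prefix: 'b'
Factored: T -> b T', T' -> x id | d


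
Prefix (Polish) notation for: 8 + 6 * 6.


'*' binds tighter: tree is (+ 8 (* 6 6))
Prefix: + 8 * 6 6


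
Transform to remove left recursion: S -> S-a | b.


Left-recursive alternatives: S-a; non-recursive: b
Introduce S': S -> bS', S' -> -aS' | ε


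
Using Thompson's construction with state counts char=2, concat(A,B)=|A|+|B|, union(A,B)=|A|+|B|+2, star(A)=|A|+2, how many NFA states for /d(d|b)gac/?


Syntax tree has 6 char leaf(s), 1 union(s), 0 star(s)
chars contribute 6×2 = 12; each union adds +2; each star adds +2
Total: 12 + 2 + 0 = 14 states


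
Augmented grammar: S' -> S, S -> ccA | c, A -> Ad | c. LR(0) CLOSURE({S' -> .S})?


Start: S' -> .S
For each item with dot before a nonterminal B, add B -> .γ for every B-production
Closure: [S' -> .S, S -> .ccA, S -> .c]


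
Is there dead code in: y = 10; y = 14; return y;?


first assignment to y is overwritten before any read
Dead: 'y = 10'


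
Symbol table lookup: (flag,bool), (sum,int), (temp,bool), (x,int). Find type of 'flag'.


Lookup 'flag' → type bool


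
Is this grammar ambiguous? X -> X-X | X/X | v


'v-v/v' has two parse trees (no precedence encoded between - and /)
Ambiguous


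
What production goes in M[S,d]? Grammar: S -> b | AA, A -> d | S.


For [S, d]: 'd' ∈ FIRST(AA)
Entry: S -> AA


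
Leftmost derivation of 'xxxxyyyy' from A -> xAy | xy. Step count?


Derivation: A => xAy => xxAyy => xxxAyyy => xxxxyyyy
Steps: 4


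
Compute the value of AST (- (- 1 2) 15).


Evaluate inner: (- 1 2) = -1
Evaluate root: (- -1 15) = -16
Result: -16


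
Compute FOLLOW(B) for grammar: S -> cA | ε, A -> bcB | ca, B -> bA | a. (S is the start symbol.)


$ ∈ FOLLOW(S). For each A -> αBβ: add FIRST(β)\{ε} to FOLLOW(B); if β nullable, add FOLLOW(A).
FOLLOW(B) = {$}


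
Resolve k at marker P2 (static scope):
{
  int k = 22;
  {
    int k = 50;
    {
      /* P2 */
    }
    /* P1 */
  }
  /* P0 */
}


P2's block does not declare k; resolves to the enclosing declaration at depth 1
k = 50


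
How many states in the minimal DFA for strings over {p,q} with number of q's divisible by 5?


Track (count of q) mod 5: states 0..4, accept at 0
Minimal DFA: 5 states


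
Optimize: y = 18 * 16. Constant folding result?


18 * 16 = 288 at compile time
Optimized: y = 288


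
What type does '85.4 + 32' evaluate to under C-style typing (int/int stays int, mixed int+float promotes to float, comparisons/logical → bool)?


Operand types: float + int
Rule: mixed int/float promotes to float; int/int stays int
Result type: float


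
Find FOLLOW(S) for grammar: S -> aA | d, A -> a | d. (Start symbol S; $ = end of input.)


$ ∈ FOLLOW(S). For each A -> αBβ: add FIRST(β)\{ε} to FOLLOW(B); if β nullable, add FOLLOW(A).
FOLLOW(S) = {$}


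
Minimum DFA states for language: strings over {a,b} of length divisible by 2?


Track length mod 2: states 0..1, accept at 0
Minimal DFA: 2 states


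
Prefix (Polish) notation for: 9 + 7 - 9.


left-to-right (same/higher precedence on left): tree is (- (+ 9 7) 9)
Prefix: - + 9 7 9


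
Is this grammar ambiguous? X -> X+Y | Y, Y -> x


precedence layered via separate nonterminal Y: deterministic
Unambiguous


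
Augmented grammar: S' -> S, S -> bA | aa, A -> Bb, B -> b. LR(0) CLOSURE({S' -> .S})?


Start: S' -> .S
For each item with dot before a nonterminal B, add B -> .γ for every B-production
Closure: [S' -> .S, S -> .bA, S -> .aa]


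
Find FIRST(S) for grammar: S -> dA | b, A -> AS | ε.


Per alternative of S: FIRST(dA) = {d}; FIRST(b) = {b}
FIRST(S) = {b, d}


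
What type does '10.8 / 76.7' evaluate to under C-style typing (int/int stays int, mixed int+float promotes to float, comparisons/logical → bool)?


Operand types: float / float
Rule: mixed int/float promotes to float; int/int stays int
Result type: float


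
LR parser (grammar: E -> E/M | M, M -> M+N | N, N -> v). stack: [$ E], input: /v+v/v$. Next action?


shift '/' to continue E -> E/M
Action: shift


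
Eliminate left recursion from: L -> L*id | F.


Left-recursive alternatives: L*id; non-recursive: F
Introduce L': L -> FL', L' -> *idL' | ε


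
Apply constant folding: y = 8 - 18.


8 - 18 = -10 at compile time
Optimized: y = -10


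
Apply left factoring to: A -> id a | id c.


Common prefix: 'id'
Factored: A -> id A', A' -> a | c


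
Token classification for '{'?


Pattern: delimiter/punctuation
Type: PUNCTUATION


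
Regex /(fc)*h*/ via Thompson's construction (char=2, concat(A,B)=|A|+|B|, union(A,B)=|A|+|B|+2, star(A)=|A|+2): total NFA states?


Syntax tree has 3 char leaf(s), 0 union(s), 2 star(s)
chars contribute 3×2 = 6; each union adds +2; each star adds +2
Total: 6 + 0 + 4 = 10 states


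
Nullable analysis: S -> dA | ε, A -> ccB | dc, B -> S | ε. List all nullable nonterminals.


A nonterminal is nullable iff some alternative derives ε (directly, or every symbol in it is nullable)
Nullable: {B, S}


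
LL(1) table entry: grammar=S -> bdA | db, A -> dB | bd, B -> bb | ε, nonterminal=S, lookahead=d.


For [S, d]: 'd' ∈ FIRST(db)
Entry: S -> db


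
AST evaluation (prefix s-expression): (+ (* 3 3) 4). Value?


Evaluate inner: (* 3 3) = 9
Evaluate root: (+ 9 4) = 13
Result: 13


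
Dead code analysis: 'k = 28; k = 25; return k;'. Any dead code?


first assignment to k is overwritten before any read
Dead: 'k = 28'


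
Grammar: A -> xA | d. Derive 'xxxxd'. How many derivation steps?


Derivation: A => xA => xxA => xxxA => xxxxA => xxxxd
Steps: 5


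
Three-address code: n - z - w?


Break into single-operator statements:
t1 = n - z
t2 = t1 - w


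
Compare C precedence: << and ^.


'<<' is shift (level 8); '^' is bitwise XOR (level 4)
Higher level binds tighter
'<<' has higher precedence than '^'


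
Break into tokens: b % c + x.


Scan left to right, longest-match per lexeme
Tokens: ID(b), OP(%), ID(c), OP(+), ID(x)


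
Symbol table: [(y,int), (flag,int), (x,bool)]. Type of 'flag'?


Lookup 'flag' → type int


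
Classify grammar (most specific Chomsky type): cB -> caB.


LHS has context (more than one symbol) and |LHS| ≤ |RHS|
Classification: Type 1 (Context-Sensitive)


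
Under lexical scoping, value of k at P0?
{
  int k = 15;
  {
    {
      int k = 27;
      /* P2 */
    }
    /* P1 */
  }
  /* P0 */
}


k declared in the same block as P0
k = 15


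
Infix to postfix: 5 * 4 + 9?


Left to right (same or higher precedence on left)
Postfix: 5 4 * 9 +


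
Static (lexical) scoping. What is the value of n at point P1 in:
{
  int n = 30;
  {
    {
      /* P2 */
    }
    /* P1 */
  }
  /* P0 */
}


P1's block does not declare n; resolves to the enclosing declaration at depth 0
n = 30


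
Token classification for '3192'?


Pattern: digits only
Type: INTEGER_LITERAL


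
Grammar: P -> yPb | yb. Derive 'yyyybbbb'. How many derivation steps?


Derivation: P => yPb => yyPbb => yyyPbbb => yyyybbbb
Steps: 4


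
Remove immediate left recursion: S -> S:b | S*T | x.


Left-recursive alternatives: S:b, S*T; non-recursive: x
Introduce S': S -> xS', S' -> :bS' | *TS' | ε


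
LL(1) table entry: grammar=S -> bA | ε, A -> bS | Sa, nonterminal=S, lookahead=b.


For [S, b]: 'b' ∈ FIRST(bA)
Entry: S -> bA


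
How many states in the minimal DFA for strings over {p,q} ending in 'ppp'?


Track the longest suffix of input matching a prefix of 'ppp': 4 classes (prefixes of length 0..3)
Minimal DFA: 4 states


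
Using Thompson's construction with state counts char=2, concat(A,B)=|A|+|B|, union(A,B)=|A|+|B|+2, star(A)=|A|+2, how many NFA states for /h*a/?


Syntax tree has 2 char leaf(s), 0 union(s), 1 star(s)
chars contribute 2×2 = 4; each union adds +2; each star adds +2
Total: 4 + 0 + 2 = 6 states


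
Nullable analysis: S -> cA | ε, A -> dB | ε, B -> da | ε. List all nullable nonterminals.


A nonterminal is nullable iff some alternative derives ε (directly, or every symbol in it is nullable)
Nullable: {A, B, S}


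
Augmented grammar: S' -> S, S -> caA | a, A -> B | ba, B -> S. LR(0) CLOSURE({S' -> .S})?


Start: S' -> .S
For each item with dot before a nonterminal B, add B -> .γ for every B-production
Closure: [S' -> .S, S -> .caA, S -> .a]


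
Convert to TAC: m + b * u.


Break into single-operator statements:
t1 = b * u
t2 = m + t1


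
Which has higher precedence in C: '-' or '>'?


'-' is additive (level 9); '>' is relational (level 7)
Higher level binds tighter
'-' has higher precedence than '>'


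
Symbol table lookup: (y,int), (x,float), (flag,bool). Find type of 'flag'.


Lookup 'flag' → type bool


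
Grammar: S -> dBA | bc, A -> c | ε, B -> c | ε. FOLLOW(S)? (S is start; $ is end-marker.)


$ ∈ FOLLOW(S). For each A -> αBβ: add FIRST(β)\{ε} to FOLLOW(B); if β nullable, add FOLLOW(A).
FOLLOW(S) = {$}


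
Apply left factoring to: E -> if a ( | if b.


Common prefix: 'if'
Factored: E -> if E', E' -> a ( | b


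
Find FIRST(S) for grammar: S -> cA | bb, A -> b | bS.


Per alternative of S: FIRST(cA) = {c}; FIRST(bb) = {b}
FIRST(S) = {b, c}


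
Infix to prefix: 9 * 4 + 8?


left-to-right (same/higher precedence on left): tree is (+ (* 9 4) 8)
Prefix: + * 9 4 8


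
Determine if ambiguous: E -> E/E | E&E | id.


'id/id&id' has two parse trees (no precedence encoded between / and &)
Ambiguous


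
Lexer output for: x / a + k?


Scan left to right, longest-match per lexeme
Tokens: ID(x), OP(/), ID(a), OP(+), ID(k)


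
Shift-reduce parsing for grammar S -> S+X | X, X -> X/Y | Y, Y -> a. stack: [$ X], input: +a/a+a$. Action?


lookahead ∉ {/} so X won't extend; reduce S -> X
Action: reduce (S -> X)


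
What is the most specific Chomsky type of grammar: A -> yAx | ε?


Single nonterminal LHS, but y^n x^n is not regular
Classification: Type 2 (Context-Free)


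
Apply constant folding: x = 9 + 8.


9 + 8 = 17 at compile time
Optimized: x = 17


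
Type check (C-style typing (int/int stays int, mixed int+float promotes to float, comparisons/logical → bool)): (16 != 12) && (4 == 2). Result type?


Operand types: bool && bool
Rule: logical operators take bool operands and yield bool
Result type: bool


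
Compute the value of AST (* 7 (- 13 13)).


Evaluate inner: (- 13 13) = 0
Evaluate root: (* 7 0) = 0
Result: 0


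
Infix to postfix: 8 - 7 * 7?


* has higher precedence, evaluate 7*7 first
Postfix: 8 7 7 * -


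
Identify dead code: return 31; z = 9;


statement follows a return and is unreachable
Dead: 'z = 9'


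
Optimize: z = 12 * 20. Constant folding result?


12 * 20 = 240 at compile time
Optimized: z = 240


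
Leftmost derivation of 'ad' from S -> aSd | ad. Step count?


Derivation: S => ad
Steps: 1


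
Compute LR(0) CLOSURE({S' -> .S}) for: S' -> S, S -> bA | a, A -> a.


Start: S' -> .S
For each item with dot before a nonterminal B, add B -> .γ for every B-production
Closure: [S' -> .S, S -> .bA, S -> .a]


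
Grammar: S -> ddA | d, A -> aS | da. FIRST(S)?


Per alternative of S: FIRST(ddA) = {d}; FIRST(d) = {d}
FIRST(S) = {d}


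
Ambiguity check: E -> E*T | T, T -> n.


precedence layered via separate nonterminal T: deterministic
Unambiguous


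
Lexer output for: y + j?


Scan left to right, longest-match per lexeme
Tokens: ID(y), OP(+), ID(j)


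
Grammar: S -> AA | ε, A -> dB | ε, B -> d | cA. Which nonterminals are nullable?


A nonterminal is nullable iff some alternative derives ε (directly, or every symbol in it is nullable)
Nullable: {A, S}


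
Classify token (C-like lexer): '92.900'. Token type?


Pattern: digits with a decimal point
Type: FLOAT_LITERAL


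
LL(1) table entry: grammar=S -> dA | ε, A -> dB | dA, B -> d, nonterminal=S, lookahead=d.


For [S, d]: 'd' ∈ FIRST(dA)
Entry: S -> dA


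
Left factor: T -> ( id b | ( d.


Common prefix: '('
Factored: T -> ( T', T' -> id b | d


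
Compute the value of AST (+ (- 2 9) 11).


Evaluate inner: (- 2 9) = -7
Evaluate root: (+ -7 11) = 4
Result: 4


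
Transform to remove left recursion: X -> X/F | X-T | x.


Left-recursive alternatives: X/F, X-T; non-recursive: x
Introduce X': X -> xX', X' -> /FX' | -TX' | ε


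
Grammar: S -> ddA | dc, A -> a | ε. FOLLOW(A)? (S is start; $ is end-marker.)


$ ∈ FOLLOW(S). For each A -> αBβ: add FIRST(β)\{ε} to FOLLOW(B); if β nullable, add FOLLOW(A).
FOLLOW(A) = {$}


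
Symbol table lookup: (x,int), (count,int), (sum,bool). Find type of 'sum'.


Lookup 'sum' → type bool


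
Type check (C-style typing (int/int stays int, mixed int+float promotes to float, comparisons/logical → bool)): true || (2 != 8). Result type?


Operand types: bool || bool
Rule: logical operators take bool operands and yield bool
Result type: bool


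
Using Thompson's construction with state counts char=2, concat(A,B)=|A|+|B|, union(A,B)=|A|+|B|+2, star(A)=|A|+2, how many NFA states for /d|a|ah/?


Syntax tree has 4 char leaf(s), 2 union(s), 0 star(s)
chars contribute 4×2 = 8; each union adds +2; each star adds +2
Total: 8 + 4 + 0 = 12 states


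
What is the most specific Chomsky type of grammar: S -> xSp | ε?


Single nonterminal LHS, but x^n p^n is not regular
Classification: Type 2 (Context-Free)


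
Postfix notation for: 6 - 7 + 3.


Left to right (same or higher precedence on left)
Postfix: 6 7 - 3 +


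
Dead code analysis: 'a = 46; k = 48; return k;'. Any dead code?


a is assigned but never read
Dead: 'a = 46'


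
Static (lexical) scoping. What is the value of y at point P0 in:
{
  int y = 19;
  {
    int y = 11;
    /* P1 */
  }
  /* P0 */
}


y declared in the same block as P0
y = 19


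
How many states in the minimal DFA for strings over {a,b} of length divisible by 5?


Track length mod 5: states 0..4, accept at 0
Minimal DFA: 5 states


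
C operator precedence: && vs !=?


'!=' is equality (level 6); '&&' is logical AND (level 2)
Higher level binds tighter
'!=' has higher precedence than '&&'


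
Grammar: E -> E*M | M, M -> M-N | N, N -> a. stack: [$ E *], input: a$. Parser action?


no handle ('E*' is not any RHS); shift 'a'
Action: shift


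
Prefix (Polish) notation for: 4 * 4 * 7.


left-to-right (same/higher precedence on left): tree is (* (* 4 4) 7)
Prefix: * * 4 4 7


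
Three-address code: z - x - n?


Break into single-operator statements:
t1 = z - x
t2 = t1 - n


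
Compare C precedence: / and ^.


'/' is multiplicative (level 10); '^' is bitwise XOR (level 4)
Higher level binds tighter
'/' has higher precedence than '^'


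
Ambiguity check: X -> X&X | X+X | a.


'a&a+a' has two parse trees (no precedence encoded between & and +)
Ambiguous


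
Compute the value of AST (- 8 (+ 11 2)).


Evaluate inner: (+ 11 2) = 13
Evaluate root: (- 8 13) = -5
Result: -5


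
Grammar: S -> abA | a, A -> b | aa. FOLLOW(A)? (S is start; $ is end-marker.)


$ ∈ FOLLOW(S). For each A -> αBβ: add FIRST(β)\{ε} to FOLLOW(B); if β nullable, add FOLLOW(A).
FOLLOW(A) = {$}


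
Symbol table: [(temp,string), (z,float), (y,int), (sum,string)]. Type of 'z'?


Lookup 'z' → type float


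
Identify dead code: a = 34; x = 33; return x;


a is assigned but never read
Dead: 'a = 34'


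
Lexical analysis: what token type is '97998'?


Pattern: digits only
Type: INTEGER_LITERAL


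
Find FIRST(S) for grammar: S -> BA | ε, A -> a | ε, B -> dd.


Per alternative of S: FIRST(BA) = {d}; FIRST(ε) = {ε}
FIRST(S) = {d, ε}


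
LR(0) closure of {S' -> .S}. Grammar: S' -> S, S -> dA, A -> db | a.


Start: S' -> .S
For each item with dot before a nonterminal B, add B -> .γ for every B-production
Closure: [S' -> .S, S -> .dA]


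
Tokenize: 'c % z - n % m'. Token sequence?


Scan left to right, longest-match per lexeme
Tokens: ID(c), OP(%), ID(z), OP(-), ID(n), OP(%), ID(m)


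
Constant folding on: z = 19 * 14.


19 * 14 = 266 at compile time
Optimized: z = 266


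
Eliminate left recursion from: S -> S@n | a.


Left-recursive alternatives: S@n; non-recursive: a
Introduce S': S -> aS', S' -> @nS' | ε


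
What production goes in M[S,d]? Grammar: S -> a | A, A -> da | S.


For [S, d]: 'd' ∈ FIRST(A)
Entry: S -> A


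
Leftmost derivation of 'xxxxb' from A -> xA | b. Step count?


Derivation: A => xA => xxA => xxxA => xxxxA => xxxxb
Steps: 5


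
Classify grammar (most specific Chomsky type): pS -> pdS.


LHS has context (more than one symbol) and |LHS| ≤ |RHS|
Classification: Type 1 (Context-Sensitive)


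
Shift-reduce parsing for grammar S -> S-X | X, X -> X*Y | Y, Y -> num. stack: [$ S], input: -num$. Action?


shift '-' to continue S -> S-X
Action: shift


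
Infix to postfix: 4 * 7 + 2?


Left to right (same or higher precedence on left)
Postfix: 4 7 * 2 +


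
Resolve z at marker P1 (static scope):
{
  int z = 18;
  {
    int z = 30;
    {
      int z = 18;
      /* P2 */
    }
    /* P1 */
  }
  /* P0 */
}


z declared in the same block as P1
z = 30


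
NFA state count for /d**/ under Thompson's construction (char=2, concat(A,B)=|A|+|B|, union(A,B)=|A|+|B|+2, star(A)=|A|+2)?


Syntax tree has 1 char leaf(s), 0 union(s), 2 star(s)
chars contribute 1×2 = 2; each union adds +2; each star adds +2
Total: 2 + 0 + 4 = 6 states


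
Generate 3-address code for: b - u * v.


Break into single-operator statements:
t1 = u * v
t2 = b - t1
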